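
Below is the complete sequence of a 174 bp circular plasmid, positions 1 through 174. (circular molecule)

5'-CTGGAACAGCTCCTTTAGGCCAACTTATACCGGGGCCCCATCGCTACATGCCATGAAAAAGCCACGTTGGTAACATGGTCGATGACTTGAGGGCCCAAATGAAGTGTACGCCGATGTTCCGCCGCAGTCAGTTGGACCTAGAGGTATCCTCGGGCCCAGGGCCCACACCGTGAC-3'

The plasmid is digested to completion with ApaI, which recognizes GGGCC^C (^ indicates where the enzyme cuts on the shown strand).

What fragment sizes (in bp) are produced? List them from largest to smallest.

61, 58, 48, 7 bp

ApaI sites (GGGCCC) start at positions 33, 91, 152, 159.
ApaI cuts after base 5 of each site (before the last base), so after positions 37, 95, 156, 163.
Circular molecule, 4 cuts → 4 fragments:
  38–95 → 58 bp
  96–156 → 61 bp
  157–163 → 7 bp
  164–174 then 1–37 → 11 + 37 = 48 bp
Sorted largest to smallest: 61, 58, 48, 7 bp.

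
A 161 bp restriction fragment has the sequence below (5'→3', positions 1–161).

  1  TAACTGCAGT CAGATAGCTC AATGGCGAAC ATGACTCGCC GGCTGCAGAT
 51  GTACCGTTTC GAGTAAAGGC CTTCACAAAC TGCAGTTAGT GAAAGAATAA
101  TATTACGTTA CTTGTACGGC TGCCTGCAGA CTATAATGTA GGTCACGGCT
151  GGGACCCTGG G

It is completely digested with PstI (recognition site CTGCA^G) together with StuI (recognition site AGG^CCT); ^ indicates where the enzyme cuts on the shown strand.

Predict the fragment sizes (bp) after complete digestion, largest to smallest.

PstI sites (CTGCAG) start at positions 4, 43, 80, 124.
PstI cuts after base 5 of each site (before the last base), so after positions 8, 47, 84, 128.
The StuI site (AGGCCT) starts at position 67.
StuI cuts after base 3 of each site, so after position 69.
Combined cut positions: 8, 47, 69, 84, 128.
Linear molecule, 5 cuts → 6 fragments:
  1–8 → 8 bp
  9–47 → 39 bp
  48–69 → 22 bp
  70–84 → 15 bp
  85–128 → 44 bp
  129–161 → 33 bp
Sorted largest to smallest: 44, 39, 33, 22, 15, 8 bp.

44, 39, 33, 22, 15, 8 bp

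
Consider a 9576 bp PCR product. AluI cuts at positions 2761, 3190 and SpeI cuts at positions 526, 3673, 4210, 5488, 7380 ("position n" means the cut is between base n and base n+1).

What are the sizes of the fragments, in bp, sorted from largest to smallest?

Combined cut positions (sorted): 526, 2761, 3190, 3673, 4210, 5488, 7380.
Linear molecule, 7 cuts → 8 fragments:
  526 − 0 = 526 bp
  2761 − 526 = 2235 bp
  3190 − 2761 = 429 bp
  3673 − 3190 = 483 bp
  4210 − 3673 = 537 bp
  5488 − 4210 = 1278 bp
  7380 − 5488 = 1892 bp
  9576 − 7380 = 2196 bp
Sorted largest to smallest: 2235, 2196, 1892, 1278, 537, 526, 483, 429 bp.

2235, 2196, 1892, 1278, 537, 526, 483, 429 bp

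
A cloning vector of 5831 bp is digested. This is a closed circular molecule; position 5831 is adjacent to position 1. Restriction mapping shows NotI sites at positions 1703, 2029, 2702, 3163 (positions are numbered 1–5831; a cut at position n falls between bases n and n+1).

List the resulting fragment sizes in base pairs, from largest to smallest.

Circular molecule, 4 cuts → 4 fragments:
  2029 − 1703 = 326 bp
  2702 − 2029 = 673 bp
  3163 − 2702 = 461 bp
  wrap: 5831 − 3163 + 1703 = 4371 bp
Sorted largest to smallest: 4371, 673, 461, 326 bp.

4371, 673, 461, 326 bp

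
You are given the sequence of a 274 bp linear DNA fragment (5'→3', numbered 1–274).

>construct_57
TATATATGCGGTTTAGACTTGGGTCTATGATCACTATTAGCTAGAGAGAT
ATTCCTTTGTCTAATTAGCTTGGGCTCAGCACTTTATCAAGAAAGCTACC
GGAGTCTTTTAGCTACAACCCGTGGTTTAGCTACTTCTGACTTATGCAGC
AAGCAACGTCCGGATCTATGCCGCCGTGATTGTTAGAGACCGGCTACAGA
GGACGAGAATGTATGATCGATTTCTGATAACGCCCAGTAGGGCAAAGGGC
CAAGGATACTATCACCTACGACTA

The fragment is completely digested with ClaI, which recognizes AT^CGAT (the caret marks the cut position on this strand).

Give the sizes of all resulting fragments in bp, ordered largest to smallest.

217, 57 bp

The ClaI site (ATCGAT) starts at position 216.
ClaI cuts after base 2 of each site, so after position 217.
Linear molecule, 1 cut → 2 fragments:
  1–217 → 217 bp
  218–274 → 57 bp
Sorted largest to smallest: 217, 57 bp.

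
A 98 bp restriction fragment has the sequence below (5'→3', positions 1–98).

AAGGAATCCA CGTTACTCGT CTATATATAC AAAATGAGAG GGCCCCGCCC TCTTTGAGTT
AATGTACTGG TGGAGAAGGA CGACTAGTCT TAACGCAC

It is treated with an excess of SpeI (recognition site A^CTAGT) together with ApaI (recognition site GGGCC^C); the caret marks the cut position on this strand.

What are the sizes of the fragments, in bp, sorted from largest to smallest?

44, 39, 15 bp

The SpeI site (ACTAGT) starts at position 83.
SpeI cuts after the first base of each site, so after position 83.
The ApaI site (GGGCCC) starts at position 40.
ApaI cuts after base 5 of each site (before the last base), so after position 44.
Combined cut positions: 44, 83.
Linear molecule, 2 cuts → 3 fragments:
  1–44 → 44 bp
  45–83 → 39 bp
  84–98 → 15 bp
Sorted largest to smallest: 44, 39, 15 bp.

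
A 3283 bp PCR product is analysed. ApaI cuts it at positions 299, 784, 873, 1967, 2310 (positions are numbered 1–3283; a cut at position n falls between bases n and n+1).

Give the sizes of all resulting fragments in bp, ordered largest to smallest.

Linear molecule, 5 cuts → 6 fragments:
  299 − 0 = 299 bp
  784 − 299 = 485 bp
  873 − 784 = 89 bp
  1967 − 873 = 1094 bp
  2310 − 1967 = 343 bp
  3283 − 2310 = 973 bp
Sorted largest to smallest: 1094, 973, 485, 343, 299, 89 bp.

1094, 973, 485, 343, 299, 89 bp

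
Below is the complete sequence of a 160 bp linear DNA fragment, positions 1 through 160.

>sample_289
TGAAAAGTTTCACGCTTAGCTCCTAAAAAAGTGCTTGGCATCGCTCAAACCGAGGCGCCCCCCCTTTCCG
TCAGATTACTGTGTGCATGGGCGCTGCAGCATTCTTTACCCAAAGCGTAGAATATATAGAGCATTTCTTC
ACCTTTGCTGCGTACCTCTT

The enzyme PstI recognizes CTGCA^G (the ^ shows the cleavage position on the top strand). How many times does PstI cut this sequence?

CTGCAG occurs starting at position 94.
PstI cuts at 1 site.

1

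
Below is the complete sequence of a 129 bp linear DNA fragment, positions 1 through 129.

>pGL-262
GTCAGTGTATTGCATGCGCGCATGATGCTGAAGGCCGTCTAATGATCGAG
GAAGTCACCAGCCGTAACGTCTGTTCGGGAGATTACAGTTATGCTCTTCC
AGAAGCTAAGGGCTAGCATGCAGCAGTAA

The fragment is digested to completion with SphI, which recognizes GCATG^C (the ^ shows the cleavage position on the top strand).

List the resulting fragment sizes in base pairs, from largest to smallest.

SphI sites (GCATGC) start at positions 12, 116.
SphI cuts after base 5 of each site (before the last base), so after positions 16, 120.
Linear molecule, 2 cuts → 3 fragments:
  1–16 → 16 bp
  17–120 → 104 bp
  121–129 → 9 bp
Sorted largest to smallest: 104, 16, 9 bp.

104, 16, 9 bp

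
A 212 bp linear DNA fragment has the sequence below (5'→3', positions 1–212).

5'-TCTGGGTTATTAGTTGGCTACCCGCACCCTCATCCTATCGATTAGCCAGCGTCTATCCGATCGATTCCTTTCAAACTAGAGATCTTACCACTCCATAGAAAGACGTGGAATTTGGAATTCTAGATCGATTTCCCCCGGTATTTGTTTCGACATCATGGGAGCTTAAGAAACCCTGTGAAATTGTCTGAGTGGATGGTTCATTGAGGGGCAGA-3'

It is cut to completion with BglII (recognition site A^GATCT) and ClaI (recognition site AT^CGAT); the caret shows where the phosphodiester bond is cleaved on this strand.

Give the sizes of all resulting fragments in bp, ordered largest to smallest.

The BglII site (AGATCT) starts at position 80.
BglII cuts after the first base of each site, so after position 80.
ClaI sites (ATCGAT) start at positions 37, 60, 124.
ClaI cuts after base 2 of each site, so after positions 38, 61, 125.
Combined cut positions: 38, 61, 80, 125.
Linear molecule, 4 cuts → 5 fragments:
  1–38 → 38 bp
  39–61 → 23 bp
  62–80 → 19 bp
  81–125 → 45 bp
  126–212 → 87 bp
Sorted largest to smallest: 87, 45, 38, 23, 19 bp.

87, 45, 38, 23, 19 bp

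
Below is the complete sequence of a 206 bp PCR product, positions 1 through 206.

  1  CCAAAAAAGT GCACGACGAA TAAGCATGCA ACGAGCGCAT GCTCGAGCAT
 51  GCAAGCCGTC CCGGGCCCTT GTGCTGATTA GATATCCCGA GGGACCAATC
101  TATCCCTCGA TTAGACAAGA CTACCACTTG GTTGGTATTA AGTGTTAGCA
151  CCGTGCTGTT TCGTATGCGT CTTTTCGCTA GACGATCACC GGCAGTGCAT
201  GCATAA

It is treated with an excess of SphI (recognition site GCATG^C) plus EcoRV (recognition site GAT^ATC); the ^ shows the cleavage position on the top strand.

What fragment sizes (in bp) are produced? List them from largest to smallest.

118, 32, 28, 13, 10, 5 bp

SphI sites (GCATGC) start at positions 24, 37, 47, 197.
SphI cuts after base 5 of each site (before the last base), so after positions 28, 41, 51, 201.
The EcoRV site (GATATC) starts at position 81.
EcoRV cuts after base 3 of each site, so after position 83.
Combined cut positions: 28, 41, 51, 83, 201.
Linear molecule, 5 cuts → 6 fragments:
  1–28 → 28 bp
  29–41 → 13 bp
  42–51 → 10 bp
  52–83 → 32 bp
  84–201 → 118 bp
  202–206 → 5 bp
Sorted largest to smallest: 118, 32, 28, 13, 10, 5 bp.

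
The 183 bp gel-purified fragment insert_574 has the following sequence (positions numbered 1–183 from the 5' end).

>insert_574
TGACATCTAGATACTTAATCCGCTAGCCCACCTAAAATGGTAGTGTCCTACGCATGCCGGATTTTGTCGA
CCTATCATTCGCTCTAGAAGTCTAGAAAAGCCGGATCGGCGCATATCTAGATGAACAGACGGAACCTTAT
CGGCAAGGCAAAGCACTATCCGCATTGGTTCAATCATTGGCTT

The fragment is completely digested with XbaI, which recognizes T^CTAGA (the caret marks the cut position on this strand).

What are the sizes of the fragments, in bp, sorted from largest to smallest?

XbaI sites (TCTAGA) start at positions 6, 83, 91, 116.
XbaI cuts after the first base of each site, so after positions 6, 83, 91, 116.
Linear molecule, 4 cuts → 5 fragments:
  1–6 → 6 bp
  7–83 → 77 bp
  84–91 → 8 bp
  92–116 → 25 bp
  117–183 → 67 bp
Sorted largest to smallest: 77, 67, 25, 8, 6 bp.

77, 67, 25, 8, 6 bp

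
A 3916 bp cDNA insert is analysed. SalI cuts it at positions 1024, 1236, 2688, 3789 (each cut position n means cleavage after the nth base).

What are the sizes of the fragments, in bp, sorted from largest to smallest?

1452, 1101, 1024, 212, 127 bp

Linear molecule, 4 cuts → 5 fragments:
  1024 − 0 = 1024 bp
  1236 − 1024 = 212 bp
  2688 − 1236 = 1452 bp
  3789 − 2688 = 1101 bp
  3916 − 3789 = 127 bp
Sorted largest to smallest: 1452, 1101, 1024, 212, 127 bp.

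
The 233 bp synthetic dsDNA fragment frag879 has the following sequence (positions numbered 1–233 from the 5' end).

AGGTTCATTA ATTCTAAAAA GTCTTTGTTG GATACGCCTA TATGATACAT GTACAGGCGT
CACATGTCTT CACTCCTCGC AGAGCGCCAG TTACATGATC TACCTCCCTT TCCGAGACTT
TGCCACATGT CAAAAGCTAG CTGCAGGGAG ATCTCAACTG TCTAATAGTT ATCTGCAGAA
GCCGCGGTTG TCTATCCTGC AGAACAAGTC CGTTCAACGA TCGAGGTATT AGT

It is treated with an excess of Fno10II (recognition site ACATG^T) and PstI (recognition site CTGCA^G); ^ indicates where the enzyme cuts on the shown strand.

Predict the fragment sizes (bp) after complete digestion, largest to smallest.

63, 51, 32, 32, 24, 16, 15 bp

Fno10II sites (ACATGT) start at positions 47, 62, 125.
Fno10II cuts after base 5 of each site (before the last base), so after positions 51, 66, 129.
PstI sites (CTGCAG) start at positions 141, 173, 197.
PstI cuts after base 5 of each site (before the last base), so after positions 145, 177, 201.
Combined cut positions: 51, 66, 129, 145, 177, 201.
Linear molecule, 6 cuts → 7 fragments:
  1–51 → 51 bp
  52–66 → 15 bp
  67–129 → 63 bp
  130–145 → 16 bp
  146–177 → 32 bp
  178–201 → 24 bp
  202–233 → 32 bp
Sorted largest to smallest: 63, 51, 32, 32, 24, 16, 15 bp.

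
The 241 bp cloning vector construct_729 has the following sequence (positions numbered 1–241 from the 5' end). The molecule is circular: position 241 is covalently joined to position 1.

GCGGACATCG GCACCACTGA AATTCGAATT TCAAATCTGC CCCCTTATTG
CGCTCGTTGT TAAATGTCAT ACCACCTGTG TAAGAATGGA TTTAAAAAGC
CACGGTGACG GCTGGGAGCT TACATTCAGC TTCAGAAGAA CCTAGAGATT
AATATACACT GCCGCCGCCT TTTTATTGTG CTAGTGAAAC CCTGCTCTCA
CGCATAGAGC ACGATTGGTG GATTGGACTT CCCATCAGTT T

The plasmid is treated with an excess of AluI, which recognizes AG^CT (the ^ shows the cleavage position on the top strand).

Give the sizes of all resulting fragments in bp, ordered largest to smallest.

AluI sites (AGCT) start at positions 117, 128.
AluI cuts after base 2 of each site, so after positions 118, 129.
Circular molecule, 2 cuts → 2 fragments:
  119–129 → 11 bp
  130–241 then 1–118 → 112 + 118 = 230 bp
Sorted largest to smallest: 230, 11 bp.

230, 11 bp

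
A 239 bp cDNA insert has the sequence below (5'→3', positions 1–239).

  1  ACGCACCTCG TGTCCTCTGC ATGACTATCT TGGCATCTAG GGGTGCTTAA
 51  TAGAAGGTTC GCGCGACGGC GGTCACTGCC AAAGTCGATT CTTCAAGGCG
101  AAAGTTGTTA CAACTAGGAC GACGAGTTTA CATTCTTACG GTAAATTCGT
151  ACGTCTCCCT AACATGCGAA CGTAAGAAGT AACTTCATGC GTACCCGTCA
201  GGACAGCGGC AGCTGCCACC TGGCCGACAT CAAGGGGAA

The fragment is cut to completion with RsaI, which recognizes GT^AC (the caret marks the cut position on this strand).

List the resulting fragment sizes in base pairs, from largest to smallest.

RsaI sites (GTAC) start at positions 149, 191.
RsaI cuts after base 2 of each site, so after positions 150, 192.
Linear molecule, 2 cuts → 3 fragments:
  1–150 → 150 bp
  151–192 → 42 bp
  193–239 → 47 bp
Sorted largest to smallest: 150, 47, 42 bp.

150, 47, 42 bp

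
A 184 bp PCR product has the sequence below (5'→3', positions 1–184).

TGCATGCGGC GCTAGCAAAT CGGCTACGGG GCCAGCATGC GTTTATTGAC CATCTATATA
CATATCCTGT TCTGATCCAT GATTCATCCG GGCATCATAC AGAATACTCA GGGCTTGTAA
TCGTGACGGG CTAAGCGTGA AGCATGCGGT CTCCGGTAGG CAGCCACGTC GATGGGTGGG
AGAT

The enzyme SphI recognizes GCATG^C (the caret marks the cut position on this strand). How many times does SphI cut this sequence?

3

GCATGC occurs starting at positions 2, 35, 142.
SphI cuts at 3 sites.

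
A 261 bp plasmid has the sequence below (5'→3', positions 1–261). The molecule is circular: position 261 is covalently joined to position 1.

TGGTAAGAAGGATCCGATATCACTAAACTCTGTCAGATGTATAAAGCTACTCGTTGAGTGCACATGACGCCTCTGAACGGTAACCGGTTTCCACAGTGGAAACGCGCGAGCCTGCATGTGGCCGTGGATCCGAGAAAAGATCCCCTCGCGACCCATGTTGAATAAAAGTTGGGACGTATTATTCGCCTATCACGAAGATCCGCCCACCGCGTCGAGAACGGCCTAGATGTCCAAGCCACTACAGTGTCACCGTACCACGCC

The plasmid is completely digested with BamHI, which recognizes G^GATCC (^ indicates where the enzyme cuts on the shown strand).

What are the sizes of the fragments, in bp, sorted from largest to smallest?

BamHI sites (GGATCC) start at positions 10, 126.
BamHI cuts after the first base of each site, so after positions 10, 126.
Circular molecule, 2 cuts → 2 fragments:
  11–126 → 116 bp
  127–261 then 1–10 → 135 + 10 = 145 bp
Sorted largest to smallest: 145, 116 bp.

145, 116 bp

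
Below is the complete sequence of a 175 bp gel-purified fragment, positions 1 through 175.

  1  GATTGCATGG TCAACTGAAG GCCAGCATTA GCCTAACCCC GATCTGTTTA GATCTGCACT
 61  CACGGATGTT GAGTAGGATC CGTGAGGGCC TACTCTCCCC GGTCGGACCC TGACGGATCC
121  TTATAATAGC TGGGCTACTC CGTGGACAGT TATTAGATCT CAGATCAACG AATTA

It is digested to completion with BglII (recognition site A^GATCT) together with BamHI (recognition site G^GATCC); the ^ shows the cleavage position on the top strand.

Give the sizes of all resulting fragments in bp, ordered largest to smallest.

50, 40, 39, 26, 20 bp

BglII sites (AGATCT) start at positions 50, 155.
BglII cuts after the first base of each site, so after positions 50, 155.
BamHI sites (GGATCC) start at positions 76, 115.
BamHI cuts after the first base of each site, so after positions 76, 115.
Combined cut positions: 50, 76, 115, 155.
Linear molecule, 4 cuts → 5 fragments:
  1–50 → 50 bp
  51–76 → 26 bp
  77–115 → 39 bp
  116–155 → 40 bp
  156–175 → 20 bp
Sorted largest to smallest: 50, 40, 39, 26, 20 bp.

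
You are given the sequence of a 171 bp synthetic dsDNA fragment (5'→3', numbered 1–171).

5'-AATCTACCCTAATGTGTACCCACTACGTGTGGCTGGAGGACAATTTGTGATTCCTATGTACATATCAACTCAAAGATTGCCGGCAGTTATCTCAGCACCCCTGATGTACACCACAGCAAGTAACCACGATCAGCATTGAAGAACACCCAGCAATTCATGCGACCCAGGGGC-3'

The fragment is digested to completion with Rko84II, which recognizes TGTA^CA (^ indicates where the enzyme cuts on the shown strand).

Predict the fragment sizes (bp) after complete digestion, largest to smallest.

Rko84II sites (TGTACA) start at positions 57, 105.
Rko84II cuts after base 4 of each site, so after positions 60, 108.
Linear molecule, 2 cuts → 3 fragments:
  1–60 → 60 bp
  61–108 → 48 bp
  109–171 → 63 bp
Sorted largest to smallest: 63, 60, 48 bp.

63, 60, 48 bp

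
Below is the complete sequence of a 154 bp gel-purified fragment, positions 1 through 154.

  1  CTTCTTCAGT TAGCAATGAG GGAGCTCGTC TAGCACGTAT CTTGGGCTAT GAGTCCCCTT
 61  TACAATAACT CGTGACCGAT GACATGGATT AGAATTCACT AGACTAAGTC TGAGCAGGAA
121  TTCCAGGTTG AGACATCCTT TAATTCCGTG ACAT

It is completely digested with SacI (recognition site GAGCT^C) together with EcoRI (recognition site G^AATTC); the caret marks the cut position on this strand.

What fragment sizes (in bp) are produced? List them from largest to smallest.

The SacI site (GAGCTC) starts at position 22.
SacI cuts after base 5 of each site (before the last base), so after position 26.
EcoRI sites (GAATTC) start at positions 92, 118.
EcoRI cuts after the first base of each site, so after positions 92, 118.
Combined cut positions: 26, 92, 118.
Linear molecule, 3 cuts → 4 fragments:
  1–26 → 26 bp
  27–92 → 66 bp
  93–118 → 26 bp
  119–154 → 36 bp
Sorted largest to smallest: 66, 36, 26, 26 bp.

66, 36, 26, 26 bp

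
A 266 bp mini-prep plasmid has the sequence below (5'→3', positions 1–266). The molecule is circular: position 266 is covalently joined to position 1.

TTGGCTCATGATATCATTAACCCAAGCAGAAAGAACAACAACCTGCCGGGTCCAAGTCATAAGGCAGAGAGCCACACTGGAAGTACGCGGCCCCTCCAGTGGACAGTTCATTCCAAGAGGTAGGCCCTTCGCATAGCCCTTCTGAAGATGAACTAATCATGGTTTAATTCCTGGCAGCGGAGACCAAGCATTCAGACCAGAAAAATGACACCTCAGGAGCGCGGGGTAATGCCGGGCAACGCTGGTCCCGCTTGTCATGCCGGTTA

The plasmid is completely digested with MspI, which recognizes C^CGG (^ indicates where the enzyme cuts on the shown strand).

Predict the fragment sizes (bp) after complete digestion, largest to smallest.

MspI sites (CCGG) start at positions 46, 232, 260.
MspI cuts after the first base of each site, so after positions 46, 232, 260.
Circular molecule, 3 cuts → 3 fragments:
  47–232 → 186 bp
  233–260 → 28 bp
  261–266 then 1–46 → 6 + 46 = 52 bp
Sorted largest to smallest: 186, 52, 28 bp.

186, 52, 28 bp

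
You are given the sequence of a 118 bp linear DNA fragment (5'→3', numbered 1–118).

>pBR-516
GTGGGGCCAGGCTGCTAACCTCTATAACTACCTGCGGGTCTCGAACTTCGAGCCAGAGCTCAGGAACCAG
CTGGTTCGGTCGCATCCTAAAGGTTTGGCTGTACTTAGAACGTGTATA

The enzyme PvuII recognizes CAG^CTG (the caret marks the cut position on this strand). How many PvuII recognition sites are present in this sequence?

1

CAGCTG occurs starting at position 68.
PvuII cuts at 1 site.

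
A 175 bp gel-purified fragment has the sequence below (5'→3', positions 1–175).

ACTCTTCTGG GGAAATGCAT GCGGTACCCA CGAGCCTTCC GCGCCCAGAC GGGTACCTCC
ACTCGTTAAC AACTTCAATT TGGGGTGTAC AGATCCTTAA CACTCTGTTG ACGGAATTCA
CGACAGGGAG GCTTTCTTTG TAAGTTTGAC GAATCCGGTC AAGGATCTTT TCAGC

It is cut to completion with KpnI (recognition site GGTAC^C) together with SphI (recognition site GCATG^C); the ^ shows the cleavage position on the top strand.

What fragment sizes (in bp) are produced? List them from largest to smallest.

119, 29, 21, 6 bp

KpnI sites (GGTACC) start at positions 23, 52.
KpnI cuts after base 5 of each site (before the last base), so after positions 27, 56.
The SphI site (GCATGC) starts at position 17.
SphI cuts after base 5 of each site (before the last base), so after position 21.
Combined cut positions: 21, 27, 56.
Linear molecule, 3 cuts → 4 fragments:
  1–21 → 21 bp
  22–27 → 6 bp
  28–56 → 29 bp
  57–175 → 119 bp
Sorted largest to smallest: 119, 29, 21, 6 bp.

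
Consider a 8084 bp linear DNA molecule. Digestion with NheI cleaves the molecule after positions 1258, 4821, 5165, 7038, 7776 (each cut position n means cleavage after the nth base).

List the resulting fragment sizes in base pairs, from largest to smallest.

Linear molecule, 5 cuts → 6 fragments:
  1258 − 0 = 1258 bp
  4821 − 1258 = 3563 bp
  5165 − 4821 = 344 bp
  7038 − 5165 = 1873 bp
  7776 − 7038 = 738 bp
  8084 − 7776 = 308 bp
Sorted largest to smallest: 3563, 1873, 1258, 738, 344, 308 bp.

3563, 1873, 1258, 738, 344, 308 bp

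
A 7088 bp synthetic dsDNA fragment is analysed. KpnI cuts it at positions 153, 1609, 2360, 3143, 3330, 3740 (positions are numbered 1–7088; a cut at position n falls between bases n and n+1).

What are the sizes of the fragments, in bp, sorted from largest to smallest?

Linear molecule, 6 cuts → 7 fragments:
  153 − 0 = 153 bp
  1609 − 153 = 1456 bp
  2360 − 1609 = 751 bp
  3143 − 2360 = 783 bp
  3330 − 3143 = 187 bp
  3740 − 3330 = 410 bp
  7088 − 3740 = 3348 bp
Sorted largest to smallest: 3348, 1456, 783, 751, 410, 187, 153 bp.

3348, 1456, 783, 751, 410, 187, 153 bp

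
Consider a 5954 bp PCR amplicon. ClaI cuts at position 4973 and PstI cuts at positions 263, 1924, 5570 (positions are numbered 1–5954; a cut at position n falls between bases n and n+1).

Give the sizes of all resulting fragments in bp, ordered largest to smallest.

3049, 1661, 597, 384, 263 bp

Combined cut positions (sorted): 263, 1924, 4973, 5570.
Linear molecule, 4 cuts → 5 fragments:
  263 − 0 = 263 bp
  1924 − 263 = 1661 bp
  4973 − 1924 = 3049 bp
  5570 − 4973 = 597 bp
  5954 − 5570 = 384 bp
Sorted largest to smallest: 3049, 1661, 597, 384, 263 bp.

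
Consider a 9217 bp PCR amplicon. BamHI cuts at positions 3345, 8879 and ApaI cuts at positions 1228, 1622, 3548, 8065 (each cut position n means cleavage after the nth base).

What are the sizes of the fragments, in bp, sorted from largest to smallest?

Combined cut positions (sorted): 1228, 1622, 3345, 3548, 8065, 8879.
Linear molecule, 6 cuts → 7 fragments:
  1228 − 0 = 1228 bp
  1622 − 1228 = 394 bp
  3345 − 1622 = 1723 bp
  3548 − 3345 = 203 bp
  8065 − 3548 = 4517 bp
  8879 − 8065 = 814 bp
  9217 − 8879 = 338 bp
Sorted largest to smallest: 4517, 1723, 1228, 814, 394, 338, 203 bp.

4517, 1723, 1228, 814, 394, 338, 203 bp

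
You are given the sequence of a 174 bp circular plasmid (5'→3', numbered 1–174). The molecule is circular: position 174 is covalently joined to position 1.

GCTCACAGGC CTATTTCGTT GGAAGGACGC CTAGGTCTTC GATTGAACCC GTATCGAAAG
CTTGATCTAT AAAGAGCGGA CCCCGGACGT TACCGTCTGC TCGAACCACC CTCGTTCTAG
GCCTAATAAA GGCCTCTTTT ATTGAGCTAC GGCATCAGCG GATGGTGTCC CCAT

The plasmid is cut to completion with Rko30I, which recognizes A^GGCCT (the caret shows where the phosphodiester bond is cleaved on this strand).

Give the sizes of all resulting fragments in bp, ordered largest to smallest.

Rko30I sites (AGGCCT) start at positions 7, 119, 130.
Rko30I cuts after the first base of each site, so after positions 7, 119, 130.
Circular molecule, 3 cuts → 3 fragments:
  8–119 → 112 bp
  120–130 → 11 bp
  131–174 then 1–7 → 44 + 7 = 51 bp
Sorted largest to smallest: 112, 51, 11 bp.

112, 51, 11 bp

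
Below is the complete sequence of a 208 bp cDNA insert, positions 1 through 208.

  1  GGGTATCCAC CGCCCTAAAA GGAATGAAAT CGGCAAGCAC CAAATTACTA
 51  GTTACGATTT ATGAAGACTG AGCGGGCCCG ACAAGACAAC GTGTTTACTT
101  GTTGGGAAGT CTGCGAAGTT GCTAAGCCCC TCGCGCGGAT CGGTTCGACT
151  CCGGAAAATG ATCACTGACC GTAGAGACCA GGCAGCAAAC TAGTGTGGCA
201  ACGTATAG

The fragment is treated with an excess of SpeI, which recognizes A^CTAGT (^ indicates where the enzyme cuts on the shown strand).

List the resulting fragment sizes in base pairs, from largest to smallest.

142, 47, 19 bp

SpeI sites (ACTAGT) start at positions 47, 189.
SpeI cuts after the first base of each site, so after positions 47, 189.
Linear molecule, 2 cuts → 3 fragments:
  1–47 → 47 bp
  48–189 → 142 bp
  190–208 → 19 bp
Sorted largest to smallest: 142, 47, 19 bp.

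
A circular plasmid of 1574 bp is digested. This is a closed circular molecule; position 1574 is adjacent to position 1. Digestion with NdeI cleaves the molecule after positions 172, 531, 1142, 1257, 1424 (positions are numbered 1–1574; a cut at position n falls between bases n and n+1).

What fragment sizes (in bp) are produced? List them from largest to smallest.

611, 359, 322, 167, 115 bp

Circular molecule, 5 cuts → 5 fragments:
  531 − 172 = 359 bp
  1142 − 531 = 611 bp
  1257 − 1142 = 115 bp
  1424 − 1257 = 167 bp
  wrap: 1574 − 1424 + 172 = 322 bp
Sorted largest to smallest: 611, 359, 322, 167, 115 bp.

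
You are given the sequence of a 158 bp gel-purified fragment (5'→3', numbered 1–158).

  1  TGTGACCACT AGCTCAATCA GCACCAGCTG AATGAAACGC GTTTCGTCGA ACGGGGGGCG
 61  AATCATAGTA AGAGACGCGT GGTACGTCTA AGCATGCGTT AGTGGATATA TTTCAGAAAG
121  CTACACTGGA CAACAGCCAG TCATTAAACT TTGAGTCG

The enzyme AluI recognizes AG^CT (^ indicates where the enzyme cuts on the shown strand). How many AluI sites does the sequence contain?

3

AGCT occurs starting at positions 11, 26, 119.
AluI cuts at 3 sites.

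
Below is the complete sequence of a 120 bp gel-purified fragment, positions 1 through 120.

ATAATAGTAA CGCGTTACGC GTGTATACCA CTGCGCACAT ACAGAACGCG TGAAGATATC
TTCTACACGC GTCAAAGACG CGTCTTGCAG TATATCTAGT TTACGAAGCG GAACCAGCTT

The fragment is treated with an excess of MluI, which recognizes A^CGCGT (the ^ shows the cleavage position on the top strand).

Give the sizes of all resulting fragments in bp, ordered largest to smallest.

MluI sites (ACGCGT) start at positions 10, 17, 46, 67, 78.
MluI cuts after the first base of each site, so after positions 10, 17, 46, 67, 78.
Linear molecule, 5 cuts → 6 fragments:
  1–10 → 10 bp
  11–17 → 7 bp
  18–46 → 29 bp
  47–67 → 21 bp
  68–78 → 11 bp
  79–120 → 42 bp
Sorted largest to smallest: 42, 29, 21, 11, 10, 7 bp.

42, 29, 21, 11, 10, 7 bp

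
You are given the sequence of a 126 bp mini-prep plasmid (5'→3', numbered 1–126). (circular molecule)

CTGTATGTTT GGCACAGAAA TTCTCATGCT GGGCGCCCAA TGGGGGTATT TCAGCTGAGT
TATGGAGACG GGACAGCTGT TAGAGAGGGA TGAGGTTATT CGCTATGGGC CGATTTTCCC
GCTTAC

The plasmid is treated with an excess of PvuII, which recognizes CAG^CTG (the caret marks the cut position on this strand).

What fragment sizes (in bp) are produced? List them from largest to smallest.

PvuII sites (CAGCTG) start at positions 52, 74.
PvuII cuts after base 3 of each site, so after positions 54, 76.
Circular molecule, 2 cuts → 2 fragments:
  55–76 → 22 bp
  77–126 then 1–54 → 50 + 54 = 104 bp
Sorted largest to smallest: 104, 22 bp.

104, 22 bp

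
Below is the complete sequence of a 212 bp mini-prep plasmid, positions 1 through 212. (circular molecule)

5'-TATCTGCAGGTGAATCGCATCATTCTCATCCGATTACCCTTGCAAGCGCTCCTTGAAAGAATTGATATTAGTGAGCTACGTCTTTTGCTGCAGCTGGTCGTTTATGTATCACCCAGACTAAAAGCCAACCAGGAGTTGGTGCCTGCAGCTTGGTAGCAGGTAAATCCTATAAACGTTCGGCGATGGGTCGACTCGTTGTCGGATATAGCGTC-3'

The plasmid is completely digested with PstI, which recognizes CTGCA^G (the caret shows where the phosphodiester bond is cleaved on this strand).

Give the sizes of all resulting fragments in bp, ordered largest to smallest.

84, 73, 55 bp

PstI sites (CTGCAG) start at positions 4, 88, 143.
PstI cuts after base 5 of each site (before the last base), so after positions 8, 92, 147.
Circular molecule, 3 cuts → 3 fragments:
  9–92 → 84 bp
  93–147 → 55 bp
  148–212 then 1–8 → 65 + 8 = 73 bp
Sorted largest to smallest: 84, 73, 55 bp.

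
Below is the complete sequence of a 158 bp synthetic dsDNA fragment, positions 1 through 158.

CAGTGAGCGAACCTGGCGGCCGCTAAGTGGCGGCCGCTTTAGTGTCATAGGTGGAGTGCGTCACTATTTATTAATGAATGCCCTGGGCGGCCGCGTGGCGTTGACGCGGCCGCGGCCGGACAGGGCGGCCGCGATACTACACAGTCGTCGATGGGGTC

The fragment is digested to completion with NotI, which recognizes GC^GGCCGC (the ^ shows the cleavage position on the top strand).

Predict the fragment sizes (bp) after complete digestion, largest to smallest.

NotI sites (GCGGCCGC) start at positions 16, 30, 87, 106, 125.
NotI cuts after base 2 of each site, so after positions 17, 31, 88, 107, 126.
Linear molecule, 5 cuts → 6 fragments:
  1–17 → 17 bp
  18–31 → 14 bp
  32–88 → 57 bp
  89–107 → 19 bp
  108–126 → 19 bp
  127–158 → 32 bp
Sorted largest to smallest: 57, 32, 19, 19, 17, 14 bp.

57, 32, 19, 19, 17, 14 bp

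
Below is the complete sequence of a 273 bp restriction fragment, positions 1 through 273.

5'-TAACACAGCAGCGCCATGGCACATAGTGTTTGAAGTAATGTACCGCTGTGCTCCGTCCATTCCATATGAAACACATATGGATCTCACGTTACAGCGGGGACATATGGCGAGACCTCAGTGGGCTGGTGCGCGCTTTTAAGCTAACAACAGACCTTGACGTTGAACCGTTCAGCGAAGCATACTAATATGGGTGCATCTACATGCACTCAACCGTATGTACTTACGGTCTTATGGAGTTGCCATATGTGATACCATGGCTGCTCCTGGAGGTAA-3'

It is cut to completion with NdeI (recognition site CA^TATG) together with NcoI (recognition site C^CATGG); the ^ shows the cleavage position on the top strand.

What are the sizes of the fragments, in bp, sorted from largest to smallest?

140, 50, 27, 21, 14, 11, 10 bp

NdeI sites (CATATG) start at positions 63, 74, 101, 241.
NdeI cuts after base 2 of each site, so after positions 64, 75, 102, 242.
NcoI sites (CCATGG) start at positions 14, 252.
NcoI cuts after the first base of each site, so after positions 14, 252.
Combined cut positions: 14, 64, 75, 102, 242, 252.
Linear molecule, 6 cuts → 7 fragments:
  1–14 → 14 bp
  15–64 → 50 bp
  65–75 → 11 bp
  76–102 → 27 bp
  103–242 → 140 bp
  243–252 → 10 bp
  253–273 → 21 bp
Sorted largest to smallest: 140, 50, 27, 21, 14, 11, 10 bp.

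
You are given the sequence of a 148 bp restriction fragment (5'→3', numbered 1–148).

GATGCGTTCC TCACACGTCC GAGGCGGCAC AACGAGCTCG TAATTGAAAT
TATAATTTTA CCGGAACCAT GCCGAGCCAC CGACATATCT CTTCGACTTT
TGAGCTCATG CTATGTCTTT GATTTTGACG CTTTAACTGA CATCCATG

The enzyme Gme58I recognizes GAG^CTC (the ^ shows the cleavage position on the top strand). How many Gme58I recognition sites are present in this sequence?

GAGCTC occurs starting at positions 34, 102.
Gme58I cuts at 2 sites.

2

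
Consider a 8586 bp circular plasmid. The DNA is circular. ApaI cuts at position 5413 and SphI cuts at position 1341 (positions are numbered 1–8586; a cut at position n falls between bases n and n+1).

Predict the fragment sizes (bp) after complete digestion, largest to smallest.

4514, 4072 bp

Combined cut positions (sorted): 1341, 5413.
Circular molecule, 2 cuts → 2 fragments:
  5413 − 1341 = 4072 bp
  wrap: 8586 − 5413 + 1341 = 4514 bp
Sorted largest to smallest: 4514, 4072 bp.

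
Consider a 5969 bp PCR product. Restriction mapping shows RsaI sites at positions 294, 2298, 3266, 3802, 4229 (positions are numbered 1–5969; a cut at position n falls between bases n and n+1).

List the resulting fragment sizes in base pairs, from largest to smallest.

Linear molecule, 5 cuts → 6 fragments:
  294 − 0 = 294 bp
  2298 − 294 = 2004 bp
  3266 − 2298 = 968 bp
  3802 − 3266 = 536 bp
  4229 − 3802 = 427 bp
  5969 − 4229 = 1740 bp
Sorted largest to smallest: 2004, 1740, 968, 536, 427, 294 bp.

2004, 1740, 968, 536, 427, 294 bp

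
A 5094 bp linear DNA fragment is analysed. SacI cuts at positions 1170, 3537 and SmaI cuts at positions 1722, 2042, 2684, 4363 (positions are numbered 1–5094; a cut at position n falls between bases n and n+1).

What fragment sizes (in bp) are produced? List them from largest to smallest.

1170, 853, 826, 731, 642, 552, 320 bp

Combined cut positions (sorted): 1170, 1722, 2042, 2684, 3537, 4363.
Linear molecule, 6 cuts → 7 fragments:
  1170 − 0 = 1170 bp
  1722 − 1170 = 552 bp
  2042 − 1722 = 320 bp
  2684 − 2042 = 642 bp
  3537 − 2684 = 853 bp
  4363 − 3537 = 826 bp
  5094 − 4363 = 731 bp
Sorted largest to smallest: 1170, 853, 826, 731, 642, 552, 320 bp.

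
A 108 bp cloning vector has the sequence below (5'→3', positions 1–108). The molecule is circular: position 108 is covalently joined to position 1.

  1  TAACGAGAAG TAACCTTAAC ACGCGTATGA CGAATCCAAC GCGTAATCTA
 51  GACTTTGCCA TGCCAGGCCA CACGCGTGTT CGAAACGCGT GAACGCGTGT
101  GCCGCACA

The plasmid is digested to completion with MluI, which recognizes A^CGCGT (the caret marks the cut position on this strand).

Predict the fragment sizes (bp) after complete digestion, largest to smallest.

MluI sites (ACGCGT) start at positions 21, 39, 72, 85, 93.
MluI cuts after the first base of each site, so after positions 21, 39, 72, 85, 93.
Circular molecule, 5 cuts → 5 fragments:
  22–39 → 18 bp
  40–72 → 33 bp
  73–85 → 13 bp
  86–93 → 8 bp
  94–108 then 1–21 → 15 + 21 = 36 bp
Sorted largest to smallest: 36, 33, 18, 13, 8 bp.

36, 33, 18, 13, 8 bp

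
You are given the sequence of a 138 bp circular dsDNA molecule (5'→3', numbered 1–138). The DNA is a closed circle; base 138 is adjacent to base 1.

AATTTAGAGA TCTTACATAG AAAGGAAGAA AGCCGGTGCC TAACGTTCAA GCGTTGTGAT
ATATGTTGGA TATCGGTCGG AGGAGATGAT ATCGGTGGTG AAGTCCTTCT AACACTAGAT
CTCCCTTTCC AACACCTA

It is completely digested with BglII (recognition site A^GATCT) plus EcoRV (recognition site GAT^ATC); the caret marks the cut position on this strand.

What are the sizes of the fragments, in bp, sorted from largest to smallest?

BglII sites (AGATCT) start at positions 8, 117.
BglII cuts after the first base of each site, so after positions 8, 117.
EcoRV sites (GATATC) start at positions 69, 88.
EcoRV cuts after base 3 of each site, so after positions 71, 90.
Combined cut positions: 8, 71, 90, 117.
Circular molecule, 4 cuts → 4 fragments:
  9–71 → 63 bp
  72–90 → 19 bp
  91–117 → 27 bp
  118–138 then 1–8 → 21 + 8 = 29 bp
Sorted largest to smallest: 63, 29, 27, 19 bp.

63, 29, 27, 19 bp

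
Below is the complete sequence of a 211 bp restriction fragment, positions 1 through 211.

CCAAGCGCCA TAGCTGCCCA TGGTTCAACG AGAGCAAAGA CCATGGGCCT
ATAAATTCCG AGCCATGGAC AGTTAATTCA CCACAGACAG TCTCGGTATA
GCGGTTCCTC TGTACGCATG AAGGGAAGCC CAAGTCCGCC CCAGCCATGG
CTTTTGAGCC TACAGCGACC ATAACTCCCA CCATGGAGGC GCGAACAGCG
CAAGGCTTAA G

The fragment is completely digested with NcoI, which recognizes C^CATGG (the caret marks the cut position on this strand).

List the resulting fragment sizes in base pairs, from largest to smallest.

82, 36, 30, 23, 22, 18 bp

NcoI sites (CCATGG) start at positions 18, 41, 63, 145, 181.
NcoI cuts after the first base of each site, so after positions 18, 41, 63, 145, 181.
Linear molecule, 5 cuts → 6 fragments:
  1–18 → 18 bp
  19–41 → 23 bp
  42–63 → 22 bp
  64–145 → 82 bp
  146–181 → 36 bp
  182–211 → 30 bp
Sorted largest to smallest: 82, 36, 30, 23, 22, 18 bp.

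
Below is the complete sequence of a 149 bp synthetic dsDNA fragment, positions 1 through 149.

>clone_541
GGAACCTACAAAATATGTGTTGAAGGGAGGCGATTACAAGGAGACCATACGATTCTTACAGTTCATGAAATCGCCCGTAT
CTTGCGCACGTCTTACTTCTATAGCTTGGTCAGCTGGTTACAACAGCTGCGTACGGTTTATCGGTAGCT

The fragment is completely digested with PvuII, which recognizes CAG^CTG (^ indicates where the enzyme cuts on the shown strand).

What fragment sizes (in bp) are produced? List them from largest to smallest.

PvuII sites (CAGCTG) start at positions 111, 124.
PvuII cuts after base 3 of each site, so after positions 113, 126.
Linear molecule, 2 cuts → 3 fragments:
  1–113 → 113 bp
  114–126 → 13 bp
  127–149 → 23 bp
Sorted largest to smallest: 113, 23, 13 bp.

113, 23, 13 bp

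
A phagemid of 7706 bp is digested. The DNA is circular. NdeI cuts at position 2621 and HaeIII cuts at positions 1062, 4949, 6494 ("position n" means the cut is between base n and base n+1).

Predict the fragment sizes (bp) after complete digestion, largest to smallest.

2328, 2274, 1559, 1545 bp

Combined cut positions (sorted): 1062, 2621, 4949, 6494.
Circular molecule, 4 cuts → 4 fragments:
  2621 − 1062 = 1559 bp
  4949 − 2621 = 2328 bp
  6494 − 4949 = 1545 bp
  wrap: 7706 − 6494 + 1062 = 2274 bp
Sorted largest to smallest: 2328, 2274, 1559, 1545 bp.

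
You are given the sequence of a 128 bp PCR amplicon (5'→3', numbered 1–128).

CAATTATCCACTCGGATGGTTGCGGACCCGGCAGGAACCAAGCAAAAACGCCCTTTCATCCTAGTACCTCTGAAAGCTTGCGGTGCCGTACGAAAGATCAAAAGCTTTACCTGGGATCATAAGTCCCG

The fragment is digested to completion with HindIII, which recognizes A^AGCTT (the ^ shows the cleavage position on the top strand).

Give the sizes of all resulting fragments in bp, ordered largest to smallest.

HindIII sites (AAGCTT) start at positions 74, 102.
HindIII cuts after the first base of each site, so after positions 74, 102.
Linear molecule, 2 cuts → 3 fragments:
  1–74 → 74 bp
  75–102 → 28 bp
  103–128 → 26 bp
Sorted largest to smallest: 74, 28, 26 bp.

74, 28, 26 bp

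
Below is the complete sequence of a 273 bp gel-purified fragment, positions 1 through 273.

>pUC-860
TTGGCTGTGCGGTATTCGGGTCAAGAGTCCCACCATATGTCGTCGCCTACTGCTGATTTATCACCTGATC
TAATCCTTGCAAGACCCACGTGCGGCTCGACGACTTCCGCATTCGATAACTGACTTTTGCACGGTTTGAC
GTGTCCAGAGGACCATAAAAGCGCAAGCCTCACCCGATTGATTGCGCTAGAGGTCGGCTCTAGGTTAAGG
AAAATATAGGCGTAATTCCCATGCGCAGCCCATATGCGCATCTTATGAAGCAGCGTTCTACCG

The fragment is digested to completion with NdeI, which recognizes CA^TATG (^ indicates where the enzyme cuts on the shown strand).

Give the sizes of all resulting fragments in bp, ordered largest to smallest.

NdeI sites (CATATG) start at positions 34, 241.
NdeI cuts after base 2 of each site, so after positions 35, 242.
Linear molecule, 2 cuts → 3 fragments:
  1–35 → 35 bp
  36–242 → 207 bp
  243–273 → 31 bp
Sorted largest to smallest: 207, 35, 31 bp.

207, 35, 31 bp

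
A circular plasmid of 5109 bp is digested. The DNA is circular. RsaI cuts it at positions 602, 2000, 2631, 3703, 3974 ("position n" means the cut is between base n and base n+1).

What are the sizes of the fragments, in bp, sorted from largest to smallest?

Circular molecule, 5 cuts → 5 fragments:
  2000 − 602 = 1398 bp
  2631 − 2000 = 631 bp
  3703 − 2631 = 1072 bp
  3974 − 3703 = 271 bp
  wrap: 5109 − 3974 + 602 = 1737 bp
Sorted largest to smallest: 1737, 1398, 1072, 631, 271 bp.

1737, 1398, 1072, 631, 271 bp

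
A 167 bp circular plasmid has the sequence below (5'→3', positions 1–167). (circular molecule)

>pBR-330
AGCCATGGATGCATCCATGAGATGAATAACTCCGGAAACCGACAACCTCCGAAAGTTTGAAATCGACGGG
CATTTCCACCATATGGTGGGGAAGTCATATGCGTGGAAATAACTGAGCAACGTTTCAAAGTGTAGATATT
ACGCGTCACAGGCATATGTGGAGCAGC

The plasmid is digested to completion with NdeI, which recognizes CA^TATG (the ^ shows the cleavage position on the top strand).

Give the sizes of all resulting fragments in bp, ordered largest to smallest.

NdeI sites (CATATG) start at positions 80, 96, 153.
NdeI cuts after base 2 of each site, so after positions 81, 97, 154.
Circular molecule, 3 cuts → 3 fragments:
  82–97 → 16 bp
  98–154 → 57 bp
  155–167 then 1–81 → 13 + 81 = 94 bp
Sorted largest to smallest: 94, 57, 16 bp.

94, 57, 16 bp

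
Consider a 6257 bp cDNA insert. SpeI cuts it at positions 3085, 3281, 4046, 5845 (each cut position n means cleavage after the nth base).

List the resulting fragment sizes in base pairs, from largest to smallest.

Linear molecule, 4 cuts → 5 fragments:
  3085 − 0 = 3085 bp
  3281 − 3085 = 196 bp
  4046 − 3281 = 765 bp
  5845 − 4046 = 1799 bp
  6257 − 5845 = 412 bp
Sorted largest to smallest: 3085, 1799, 765, 412, 196 bp.

3085, 1799, 765, 412, 196 bp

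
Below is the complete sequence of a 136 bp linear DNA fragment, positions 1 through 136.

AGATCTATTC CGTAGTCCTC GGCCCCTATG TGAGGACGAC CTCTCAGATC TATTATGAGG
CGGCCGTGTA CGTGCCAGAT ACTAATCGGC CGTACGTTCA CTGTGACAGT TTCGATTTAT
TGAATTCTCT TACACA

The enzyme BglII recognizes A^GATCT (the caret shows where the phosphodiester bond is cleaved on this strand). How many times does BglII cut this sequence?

2

AGATCT occurs starting at positions 1, 46.
BglII cuts at 2 sites.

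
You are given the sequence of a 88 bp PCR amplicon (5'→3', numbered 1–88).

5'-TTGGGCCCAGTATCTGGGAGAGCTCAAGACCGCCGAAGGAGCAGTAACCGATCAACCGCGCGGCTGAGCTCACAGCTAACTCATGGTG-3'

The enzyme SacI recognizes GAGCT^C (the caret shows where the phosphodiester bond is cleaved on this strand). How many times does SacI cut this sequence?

GAGCTC occurs starting at positions 20, 66.
SacI cuts at 2 sites.

2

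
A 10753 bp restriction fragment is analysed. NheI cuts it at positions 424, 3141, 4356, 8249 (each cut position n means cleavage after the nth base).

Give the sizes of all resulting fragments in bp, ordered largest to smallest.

3893, 2717, 2504, 1215, 424 bp

Linear molecule, 4 cuts → 5 fragments:
  424 − 0 = 424 bp
  3141 − 424 = 2717 bp
  4356 − 3141 = 1215 bp
  8249 − 4356 = 3893 bp
  10753 − 8249 = 2504 bp
Sorted largest to smallest: 3893, 2717, 2504, 1215, 424 bp.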